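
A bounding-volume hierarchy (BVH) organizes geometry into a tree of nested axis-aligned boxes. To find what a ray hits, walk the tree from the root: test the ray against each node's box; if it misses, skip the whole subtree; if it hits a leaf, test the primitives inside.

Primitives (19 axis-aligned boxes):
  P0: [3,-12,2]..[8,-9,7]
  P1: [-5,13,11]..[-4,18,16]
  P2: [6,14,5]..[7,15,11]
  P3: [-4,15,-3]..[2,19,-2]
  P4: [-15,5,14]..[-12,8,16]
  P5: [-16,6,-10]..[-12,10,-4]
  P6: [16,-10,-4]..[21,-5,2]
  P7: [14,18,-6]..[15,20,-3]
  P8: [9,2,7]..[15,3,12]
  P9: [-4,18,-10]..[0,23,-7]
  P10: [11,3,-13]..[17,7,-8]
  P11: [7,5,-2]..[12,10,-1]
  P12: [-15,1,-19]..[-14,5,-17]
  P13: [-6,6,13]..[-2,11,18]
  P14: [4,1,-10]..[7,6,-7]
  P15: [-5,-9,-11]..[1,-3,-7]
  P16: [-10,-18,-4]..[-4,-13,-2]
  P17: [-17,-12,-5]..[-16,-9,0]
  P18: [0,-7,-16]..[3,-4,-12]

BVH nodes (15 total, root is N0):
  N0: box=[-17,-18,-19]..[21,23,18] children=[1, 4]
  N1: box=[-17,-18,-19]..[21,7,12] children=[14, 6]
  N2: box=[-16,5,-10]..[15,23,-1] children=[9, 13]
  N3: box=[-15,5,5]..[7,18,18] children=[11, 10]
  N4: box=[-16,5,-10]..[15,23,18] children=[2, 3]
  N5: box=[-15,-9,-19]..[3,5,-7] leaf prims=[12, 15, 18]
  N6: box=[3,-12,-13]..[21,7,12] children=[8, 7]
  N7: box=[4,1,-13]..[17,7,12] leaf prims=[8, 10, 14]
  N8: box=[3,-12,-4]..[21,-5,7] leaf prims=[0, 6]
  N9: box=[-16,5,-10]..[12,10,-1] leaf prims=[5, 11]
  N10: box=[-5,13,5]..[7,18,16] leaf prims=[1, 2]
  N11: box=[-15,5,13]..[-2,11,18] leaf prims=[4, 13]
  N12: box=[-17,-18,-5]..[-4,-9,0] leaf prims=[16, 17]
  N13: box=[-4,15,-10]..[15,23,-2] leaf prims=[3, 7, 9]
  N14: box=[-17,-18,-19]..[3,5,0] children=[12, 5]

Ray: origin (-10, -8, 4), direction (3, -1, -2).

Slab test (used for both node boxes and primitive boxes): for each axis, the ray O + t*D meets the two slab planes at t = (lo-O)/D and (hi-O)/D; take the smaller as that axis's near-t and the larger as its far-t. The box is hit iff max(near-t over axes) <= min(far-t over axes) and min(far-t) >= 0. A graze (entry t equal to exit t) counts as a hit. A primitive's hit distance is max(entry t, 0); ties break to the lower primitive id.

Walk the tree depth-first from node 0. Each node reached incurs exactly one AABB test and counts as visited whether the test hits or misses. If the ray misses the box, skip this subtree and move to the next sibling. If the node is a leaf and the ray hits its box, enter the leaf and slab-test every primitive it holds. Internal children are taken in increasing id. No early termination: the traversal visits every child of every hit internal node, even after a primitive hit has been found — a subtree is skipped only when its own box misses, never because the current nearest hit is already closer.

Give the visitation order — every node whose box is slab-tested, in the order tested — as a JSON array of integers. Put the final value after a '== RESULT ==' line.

Traverse from the root:
N0 x:[-7/3,31/3] y:[-31,10] z:[-7,23/2] -> hit [-7/3,10], descend [1, 4]
  N1 x:[-7/3,31/3] y:[-15,10] z:[-4,23/2] -> hit [-7/3,10], descend [6, 14]
    N6 x:[13/3,31/3] y:[-15,4] z:[-4,17/2] -> miss, prune
    N14 x:[-7/3,13/3] y:[-13,10] z:[2,23/2] -> hit [2,13/3], descend [5, 12]
      N5 x:[-5/3,13/3] y:[-13,1] z:[11/2,23/2] -> miss, prune
      N12 x:[-7/3,2] y:[1,10] z:[2,9/2] -> hit [2,2] leaf, test {P16(miss), P17(miss)}
  N4 x:[-2,25/3] y:[-31,-13] z:[-7,7] -> miss, prune

Visited [0, 1, 6, 14, 5, 12, 4]. Tests: 7 box, 1 leaf. Nearest: miss.

== RESULT ==
[0, 1, 6, 14, 5, 12, 4]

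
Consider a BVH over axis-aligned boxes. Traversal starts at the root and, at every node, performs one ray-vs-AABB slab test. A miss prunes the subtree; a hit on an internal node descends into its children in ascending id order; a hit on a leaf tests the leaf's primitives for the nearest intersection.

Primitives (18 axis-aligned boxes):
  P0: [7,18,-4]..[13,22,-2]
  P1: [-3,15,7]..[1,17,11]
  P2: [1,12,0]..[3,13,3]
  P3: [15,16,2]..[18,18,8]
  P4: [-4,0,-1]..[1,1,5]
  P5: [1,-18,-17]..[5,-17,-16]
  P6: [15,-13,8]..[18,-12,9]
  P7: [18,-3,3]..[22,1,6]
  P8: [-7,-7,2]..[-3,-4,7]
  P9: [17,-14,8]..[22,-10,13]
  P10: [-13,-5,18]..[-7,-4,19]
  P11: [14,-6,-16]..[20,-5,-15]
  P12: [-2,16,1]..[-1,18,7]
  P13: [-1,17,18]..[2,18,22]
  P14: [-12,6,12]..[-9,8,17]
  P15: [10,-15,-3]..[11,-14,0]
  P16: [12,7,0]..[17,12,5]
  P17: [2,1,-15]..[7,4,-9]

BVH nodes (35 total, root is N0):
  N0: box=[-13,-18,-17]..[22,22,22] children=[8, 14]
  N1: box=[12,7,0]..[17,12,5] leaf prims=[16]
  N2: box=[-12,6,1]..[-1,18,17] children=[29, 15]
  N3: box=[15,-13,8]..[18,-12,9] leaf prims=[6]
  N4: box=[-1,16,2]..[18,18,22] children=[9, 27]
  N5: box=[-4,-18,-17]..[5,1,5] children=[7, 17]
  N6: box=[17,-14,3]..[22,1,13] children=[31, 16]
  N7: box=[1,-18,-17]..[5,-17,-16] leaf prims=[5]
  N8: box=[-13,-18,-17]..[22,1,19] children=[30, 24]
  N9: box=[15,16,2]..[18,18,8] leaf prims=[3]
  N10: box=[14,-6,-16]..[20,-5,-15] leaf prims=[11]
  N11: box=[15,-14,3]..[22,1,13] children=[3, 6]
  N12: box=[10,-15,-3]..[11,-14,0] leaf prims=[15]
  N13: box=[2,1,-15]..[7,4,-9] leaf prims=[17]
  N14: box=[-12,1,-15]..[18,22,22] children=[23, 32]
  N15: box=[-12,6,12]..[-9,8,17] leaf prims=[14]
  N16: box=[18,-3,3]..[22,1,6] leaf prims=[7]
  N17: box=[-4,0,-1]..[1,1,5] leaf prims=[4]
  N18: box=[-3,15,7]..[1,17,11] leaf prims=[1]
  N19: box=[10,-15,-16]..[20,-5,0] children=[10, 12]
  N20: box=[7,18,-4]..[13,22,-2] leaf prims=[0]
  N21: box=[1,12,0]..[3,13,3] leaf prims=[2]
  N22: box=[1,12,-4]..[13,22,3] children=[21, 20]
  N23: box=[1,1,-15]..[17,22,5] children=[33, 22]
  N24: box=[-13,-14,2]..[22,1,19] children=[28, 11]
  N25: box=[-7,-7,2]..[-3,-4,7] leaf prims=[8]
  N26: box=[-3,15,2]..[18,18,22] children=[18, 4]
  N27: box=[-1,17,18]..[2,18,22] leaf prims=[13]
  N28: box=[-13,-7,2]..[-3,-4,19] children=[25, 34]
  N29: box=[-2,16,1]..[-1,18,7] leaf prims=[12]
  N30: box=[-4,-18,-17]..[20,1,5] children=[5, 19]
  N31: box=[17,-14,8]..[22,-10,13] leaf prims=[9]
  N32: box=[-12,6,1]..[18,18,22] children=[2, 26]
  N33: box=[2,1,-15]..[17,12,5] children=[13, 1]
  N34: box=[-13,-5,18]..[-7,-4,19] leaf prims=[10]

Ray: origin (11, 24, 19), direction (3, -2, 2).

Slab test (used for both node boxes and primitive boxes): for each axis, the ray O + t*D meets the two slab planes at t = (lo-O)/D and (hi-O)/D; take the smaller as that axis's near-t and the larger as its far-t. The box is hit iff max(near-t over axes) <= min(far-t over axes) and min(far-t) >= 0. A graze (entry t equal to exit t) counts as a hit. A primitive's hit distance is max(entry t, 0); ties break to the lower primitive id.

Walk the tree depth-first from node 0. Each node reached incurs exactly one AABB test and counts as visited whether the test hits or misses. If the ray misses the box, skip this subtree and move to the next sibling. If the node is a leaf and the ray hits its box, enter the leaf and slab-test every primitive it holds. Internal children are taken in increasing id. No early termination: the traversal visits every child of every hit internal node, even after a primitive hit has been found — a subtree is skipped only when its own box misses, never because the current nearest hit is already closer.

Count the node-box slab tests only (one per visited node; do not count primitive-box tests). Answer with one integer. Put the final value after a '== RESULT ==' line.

Trace the traversal:
N0 x:[-8,11/3] y:[1,21] z:[-18,3/2] -> hit [1,3/2], descend [8, 14]
  N8 x:[-8,11/3] y:[23/2,21] z:[-18,0] -> miss, prune
  N14 x:[-23/3,7/3] y:[1,23/2] z:[-17,3/2] -> hit [1,3/2], descend [23, 32]
    N23 x:[-10/3,2] y:[1,23/2] z:[-17,-7] -> miss, prune
    N32 x:[-23/3,7/3] y:[3,9] z:[-9,3/2] -> miss, prune

Visited [0, 8, 14, 23, 32]. Tests: 5 box, 0 leaf. Nearest: miss.

== RESULT ==
5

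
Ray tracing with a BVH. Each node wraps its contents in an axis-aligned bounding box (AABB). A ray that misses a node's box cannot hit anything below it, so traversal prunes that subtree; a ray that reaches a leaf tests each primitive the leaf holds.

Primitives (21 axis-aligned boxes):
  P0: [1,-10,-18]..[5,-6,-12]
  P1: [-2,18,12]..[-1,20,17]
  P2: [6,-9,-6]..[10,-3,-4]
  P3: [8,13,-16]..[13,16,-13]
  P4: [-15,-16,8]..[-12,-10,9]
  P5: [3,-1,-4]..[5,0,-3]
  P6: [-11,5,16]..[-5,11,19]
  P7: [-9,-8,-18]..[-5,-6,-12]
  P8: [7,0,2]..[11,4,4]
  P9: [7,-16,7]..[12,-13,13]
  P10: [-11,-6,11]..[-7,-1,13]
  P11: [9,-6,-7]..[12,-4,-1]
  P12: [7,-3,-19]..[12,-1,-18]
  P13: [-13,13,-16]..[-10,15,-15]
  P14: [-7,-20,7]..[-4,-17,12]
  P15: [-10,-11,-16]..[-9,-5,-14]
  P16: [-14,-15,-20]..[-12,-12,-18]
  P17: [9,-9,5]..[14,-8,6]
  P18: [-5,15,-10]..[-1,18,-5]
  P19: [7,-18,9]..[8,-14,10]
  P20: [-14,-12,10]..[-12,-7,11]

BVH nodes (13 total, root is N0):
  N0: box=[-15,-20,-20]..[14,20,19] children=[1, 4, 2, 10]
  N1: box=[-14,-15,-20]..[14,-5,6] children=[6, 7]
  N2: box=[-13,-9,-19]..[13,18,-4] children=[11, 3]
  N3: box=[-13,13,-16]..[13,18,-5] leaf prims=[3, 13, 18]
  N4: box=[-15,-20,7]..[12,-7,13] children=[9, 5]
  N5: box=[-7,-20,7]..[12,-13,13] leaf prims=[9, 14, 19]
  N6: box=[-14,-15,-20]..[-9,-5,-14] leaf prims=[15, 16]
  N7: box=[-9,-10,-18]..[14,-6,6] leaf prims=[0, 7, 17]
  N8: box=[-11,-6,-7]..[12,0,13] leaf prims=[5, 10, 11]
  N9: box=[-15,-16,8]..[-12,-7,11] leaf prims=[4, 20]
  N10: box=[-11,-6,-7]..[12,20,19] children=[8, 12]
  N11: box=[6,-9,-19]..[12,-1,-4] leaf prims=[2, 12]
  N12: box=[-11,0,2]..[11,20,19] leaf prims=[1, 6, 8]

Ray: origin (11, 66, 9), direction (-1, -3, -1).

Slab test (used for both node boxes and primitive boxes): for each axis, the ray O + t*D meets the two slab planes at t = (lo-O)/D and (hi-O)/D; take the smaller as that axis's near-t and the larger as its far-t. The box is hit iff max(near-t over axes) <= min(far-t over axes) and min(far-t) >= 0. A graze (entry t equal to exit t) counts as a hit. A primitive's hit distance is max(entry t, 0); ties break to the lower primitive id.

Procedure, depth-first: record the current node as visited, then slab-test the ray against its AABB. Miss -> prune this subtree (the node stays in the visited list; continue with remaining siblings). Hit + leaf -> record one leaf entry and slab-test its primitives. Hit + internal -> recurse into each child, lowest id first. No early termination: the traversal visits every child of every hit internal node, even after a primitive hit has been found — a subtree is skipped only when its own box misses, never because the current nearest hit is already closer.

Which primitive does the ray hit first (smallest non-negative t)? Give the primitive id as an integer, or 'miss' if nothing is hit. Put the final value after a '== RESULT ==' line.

Walk:
N0 x:[-3,26] y:[46/3,86/3] z:[-10,29] -> hit [46/3,26], descend [1, 2, 4, 10]
  N1 x:[-3,25] y:[71/3,27] z:[3,29] -> hit [71/3,25], descend [6, 7]
    N6 x:[20,25] y:[71/3,27] z:[23,29] -> hit [71/3,25] leaf, test {P15(miss), P16(miss)}
    N7 x:[-3,20] y:[24,76/3] z:[3,27] -> miss, prune
  N2 x:[-2,24] y:[16,25] z:[13,28] -> hit [16,24], descend [3, 11]
    N3 x:[-2,24] y:[16,53/3] z:[14,25] -> hit [16,53/3] leaf, test {P3(miss), P13(miss), P18@t=16}
    N11 x:[-1,5] y:[67/3,25] z:[13,28] -> miss, prune
  N4 x:[-1,26] y:[73/3,86/3] z:[-4,2] -> miss, prune
  N10 x:[-1,22] y:[46/3,24] z:[-10,16] -> hit [46/3,16], descend [8, 12]
    N8 x:[-1,22] y:[22,24] z:[-4,16] -> miss, prune
    N12 x:[0,22] y:[46/3,22] z:[-10,7] -> miss, prune

Summary -> nodes [0, 1, 6, 7, 2, 3, 11, 4, 10, 8, 12]; box-tests=11; leaf-entries=2; first=P18

== RESULT ==
18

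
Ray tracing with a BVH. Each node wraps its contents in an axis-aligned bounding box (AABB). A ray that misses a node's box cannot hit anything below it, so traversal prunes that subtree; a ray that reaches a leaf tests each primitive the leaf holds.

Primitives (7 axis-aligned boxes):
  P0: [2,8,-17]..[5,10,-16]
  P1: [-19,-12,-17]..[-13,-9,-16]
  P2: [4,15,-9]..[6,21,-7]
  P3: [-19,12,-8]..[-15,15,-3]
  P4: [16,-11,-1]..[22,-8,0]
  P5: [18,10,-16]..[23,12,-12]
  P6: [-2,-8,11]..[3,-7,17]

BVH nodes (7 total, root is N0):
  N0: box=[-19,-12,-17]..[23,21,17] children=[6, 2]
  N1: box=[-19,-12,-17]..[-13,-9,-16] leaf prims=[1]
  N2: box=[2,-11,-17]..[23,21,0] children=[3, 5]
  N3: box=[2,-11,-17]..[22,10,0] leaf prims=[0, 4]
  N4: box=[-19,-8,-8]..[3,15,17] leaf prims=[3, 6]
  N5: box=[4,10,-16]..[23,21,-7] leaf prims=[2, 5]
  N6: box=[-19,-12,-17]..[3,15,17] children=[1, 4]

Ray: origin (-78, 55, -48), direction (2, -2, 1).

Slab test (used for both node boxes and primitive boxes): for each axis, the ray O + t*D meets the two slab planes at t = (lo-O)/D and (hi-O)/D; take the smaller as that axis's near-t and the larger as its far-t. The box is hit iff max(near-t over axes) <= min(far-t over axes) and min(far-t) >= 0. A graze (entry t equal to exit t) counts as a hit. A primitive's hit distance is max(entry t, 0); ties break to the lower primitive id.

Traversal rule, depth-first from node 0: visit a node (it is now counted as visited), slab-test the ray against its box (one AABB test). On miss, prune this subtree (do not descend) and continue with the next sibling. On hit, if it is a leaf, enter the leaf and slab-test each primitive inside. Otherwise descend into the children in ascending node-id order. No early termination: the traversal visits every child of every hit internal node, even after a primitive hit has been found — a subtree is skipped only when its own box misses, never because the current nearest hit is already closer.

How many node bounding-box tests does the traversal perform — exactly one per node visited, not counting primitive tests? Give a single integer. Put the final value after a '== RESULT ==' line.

Walk:
N0 x:[59/2,101/2] y:[17,67/2] z:[31,65] -> hit [31,67/2], descend [2, 6]
  N2 x:[40,101/2] y:[17,33] z:[31,48] -> miss, prune
  N6 x:[59/2,81/2] y:[20,67/2] z:[31,65] -> hit [31,67/2], descend [1, 4]
    N1 x:[59/2,65/2] y:[32,67/2] z:[31,32] -> hit [32,32] leaf, test {P1@t=32}
    N4 x:[59/2,81/2] y:[20,63/2] z:[40,65] -> miss, prune

5 AABB tests over nodes [0, 2, 6, 1, 4]; 1 leaf entered; closest P1.

== RESULT ==
5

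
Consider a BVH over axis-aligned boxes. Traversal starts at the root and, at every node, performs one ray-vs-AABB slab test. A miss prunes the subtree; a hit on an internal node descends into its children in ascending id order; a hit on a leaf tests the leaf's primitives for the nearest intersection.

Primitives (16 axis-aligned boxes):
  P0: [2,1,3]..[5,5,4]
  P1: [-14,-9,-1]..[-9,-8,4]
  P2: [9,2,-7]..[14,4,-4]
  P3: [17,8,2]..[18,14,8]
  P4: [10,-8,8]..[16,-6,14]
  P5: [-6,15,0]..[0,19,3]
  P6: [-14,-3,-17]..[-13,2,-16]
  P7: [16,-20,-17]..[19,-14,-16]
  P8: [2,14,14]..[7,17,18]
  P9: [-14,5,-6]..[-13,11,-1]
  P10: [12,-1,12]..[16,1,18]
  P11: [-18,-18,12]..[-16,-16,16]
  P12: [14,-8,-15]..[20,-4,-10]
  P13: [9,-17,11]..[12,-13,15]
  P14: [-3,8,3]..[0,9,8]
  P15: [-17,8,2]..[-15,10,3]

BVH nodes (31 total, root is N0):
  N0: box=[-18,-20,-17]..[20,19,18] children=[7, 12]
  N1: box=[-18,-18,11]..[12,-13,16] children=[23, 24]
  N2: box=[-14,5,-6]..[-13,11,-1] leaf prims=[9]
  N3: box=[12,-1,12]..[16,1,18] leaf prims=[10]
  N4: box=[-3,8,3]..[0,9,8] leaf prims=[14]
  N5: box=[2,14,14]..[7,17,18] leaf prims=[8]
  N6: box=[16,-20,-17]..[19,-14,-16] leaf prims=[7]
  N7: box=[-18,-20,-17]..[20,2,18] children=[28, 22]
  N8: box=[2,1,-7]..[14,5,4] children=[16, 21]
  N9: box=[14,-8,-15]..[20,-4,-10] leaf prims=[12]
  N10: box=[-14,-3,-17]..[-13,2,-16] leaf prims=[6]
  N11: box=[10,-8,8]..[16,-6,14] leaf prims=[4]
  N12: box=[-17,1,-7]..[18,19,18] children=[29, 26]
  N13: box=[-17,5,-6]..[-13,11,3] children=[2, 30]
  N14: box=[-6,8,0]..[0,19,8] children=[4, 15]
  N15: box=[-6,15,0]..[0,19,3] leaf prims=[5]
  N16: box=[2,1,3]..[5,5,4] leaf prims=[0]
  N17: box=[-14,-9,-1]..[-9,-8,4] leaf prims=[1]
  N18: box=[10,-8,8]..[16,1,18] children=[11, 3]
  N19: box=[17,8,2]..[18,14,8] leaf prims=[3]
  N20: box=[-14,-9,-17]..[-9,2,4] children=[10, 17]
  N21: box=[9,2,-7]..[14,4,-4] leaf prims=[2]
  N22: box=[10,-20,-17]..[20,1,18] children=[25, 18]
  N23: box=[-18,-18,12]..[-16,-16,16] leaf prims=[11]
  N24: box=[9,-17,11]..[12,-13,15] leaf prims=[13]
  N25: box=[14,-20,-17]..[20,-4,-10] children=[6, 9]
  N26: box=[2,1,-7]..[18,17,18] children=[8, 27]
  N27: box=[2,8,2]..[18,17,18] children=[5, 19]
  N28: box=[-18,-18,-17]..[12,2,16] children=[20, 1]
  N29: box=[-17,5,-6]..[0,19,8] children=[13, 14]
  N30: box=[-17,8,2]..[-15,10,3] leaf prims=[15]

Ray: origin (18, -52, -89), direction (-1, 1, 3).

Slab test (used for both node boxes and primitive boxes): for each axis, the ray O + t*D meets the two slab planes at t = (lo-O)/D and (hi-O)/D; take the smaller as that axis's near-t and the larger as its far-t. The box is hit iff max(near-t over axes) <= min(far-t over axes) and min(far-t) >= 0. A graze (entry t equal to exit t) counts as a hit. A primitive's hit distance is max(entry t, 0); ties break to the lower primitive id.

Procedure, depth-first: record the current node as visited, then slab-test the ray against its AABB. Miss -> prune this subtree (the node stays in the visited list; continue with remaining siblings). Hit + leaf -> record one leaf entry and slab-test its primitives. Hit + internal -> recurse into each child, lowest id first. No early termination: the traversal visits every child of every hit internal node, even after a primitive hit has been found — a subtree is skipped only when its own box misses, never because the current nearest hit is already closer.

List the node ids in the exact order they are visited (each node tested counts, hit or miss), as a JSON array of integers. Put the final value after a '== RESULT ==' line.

Traverse from the root:
N0 x:[-2,36] y:[32,71] z:[24,107/3] -> hit [32,107/3], descend [7, 12]
  N7 x:[-2,36] y:[32,54] z:[24,107/3] -> hit [32,107/3], descend [22, 28]
    N22 x:[-2,8] y:[32,53] z:[24,107/3] -> miss, prune
    N28 x:[6,36] y:[34,54] z:[24,35] -> hit [34,35], descend [1, 20]
      N1 x:[6,36] y:[34,39] z:[100/3,35] -> hit [34,35], descend [23, 24]
        N23 x:[34,36] y:[34,36] z:[101/3,35] -> hit [34,35] leaf, test {P11@t=34}
        N24 x:[6,9] y:[35,39] z:[100/3,104/3] -> miss, prune
      N20 x:[27,32] y:[43,54] z:[24,31] -> miss, prune
  N12 x:[0,35] y:[53,71] z:[82/3,107/3] -> miss, prune

9 AABB tests over nodes [0, 7, 22, 28, 1, 23, 24, 20, 12]; 1 leaf entered; closest P11.

== RESULT ==
[0, 7, 22, 28, 1, 23, 24, 20, 12]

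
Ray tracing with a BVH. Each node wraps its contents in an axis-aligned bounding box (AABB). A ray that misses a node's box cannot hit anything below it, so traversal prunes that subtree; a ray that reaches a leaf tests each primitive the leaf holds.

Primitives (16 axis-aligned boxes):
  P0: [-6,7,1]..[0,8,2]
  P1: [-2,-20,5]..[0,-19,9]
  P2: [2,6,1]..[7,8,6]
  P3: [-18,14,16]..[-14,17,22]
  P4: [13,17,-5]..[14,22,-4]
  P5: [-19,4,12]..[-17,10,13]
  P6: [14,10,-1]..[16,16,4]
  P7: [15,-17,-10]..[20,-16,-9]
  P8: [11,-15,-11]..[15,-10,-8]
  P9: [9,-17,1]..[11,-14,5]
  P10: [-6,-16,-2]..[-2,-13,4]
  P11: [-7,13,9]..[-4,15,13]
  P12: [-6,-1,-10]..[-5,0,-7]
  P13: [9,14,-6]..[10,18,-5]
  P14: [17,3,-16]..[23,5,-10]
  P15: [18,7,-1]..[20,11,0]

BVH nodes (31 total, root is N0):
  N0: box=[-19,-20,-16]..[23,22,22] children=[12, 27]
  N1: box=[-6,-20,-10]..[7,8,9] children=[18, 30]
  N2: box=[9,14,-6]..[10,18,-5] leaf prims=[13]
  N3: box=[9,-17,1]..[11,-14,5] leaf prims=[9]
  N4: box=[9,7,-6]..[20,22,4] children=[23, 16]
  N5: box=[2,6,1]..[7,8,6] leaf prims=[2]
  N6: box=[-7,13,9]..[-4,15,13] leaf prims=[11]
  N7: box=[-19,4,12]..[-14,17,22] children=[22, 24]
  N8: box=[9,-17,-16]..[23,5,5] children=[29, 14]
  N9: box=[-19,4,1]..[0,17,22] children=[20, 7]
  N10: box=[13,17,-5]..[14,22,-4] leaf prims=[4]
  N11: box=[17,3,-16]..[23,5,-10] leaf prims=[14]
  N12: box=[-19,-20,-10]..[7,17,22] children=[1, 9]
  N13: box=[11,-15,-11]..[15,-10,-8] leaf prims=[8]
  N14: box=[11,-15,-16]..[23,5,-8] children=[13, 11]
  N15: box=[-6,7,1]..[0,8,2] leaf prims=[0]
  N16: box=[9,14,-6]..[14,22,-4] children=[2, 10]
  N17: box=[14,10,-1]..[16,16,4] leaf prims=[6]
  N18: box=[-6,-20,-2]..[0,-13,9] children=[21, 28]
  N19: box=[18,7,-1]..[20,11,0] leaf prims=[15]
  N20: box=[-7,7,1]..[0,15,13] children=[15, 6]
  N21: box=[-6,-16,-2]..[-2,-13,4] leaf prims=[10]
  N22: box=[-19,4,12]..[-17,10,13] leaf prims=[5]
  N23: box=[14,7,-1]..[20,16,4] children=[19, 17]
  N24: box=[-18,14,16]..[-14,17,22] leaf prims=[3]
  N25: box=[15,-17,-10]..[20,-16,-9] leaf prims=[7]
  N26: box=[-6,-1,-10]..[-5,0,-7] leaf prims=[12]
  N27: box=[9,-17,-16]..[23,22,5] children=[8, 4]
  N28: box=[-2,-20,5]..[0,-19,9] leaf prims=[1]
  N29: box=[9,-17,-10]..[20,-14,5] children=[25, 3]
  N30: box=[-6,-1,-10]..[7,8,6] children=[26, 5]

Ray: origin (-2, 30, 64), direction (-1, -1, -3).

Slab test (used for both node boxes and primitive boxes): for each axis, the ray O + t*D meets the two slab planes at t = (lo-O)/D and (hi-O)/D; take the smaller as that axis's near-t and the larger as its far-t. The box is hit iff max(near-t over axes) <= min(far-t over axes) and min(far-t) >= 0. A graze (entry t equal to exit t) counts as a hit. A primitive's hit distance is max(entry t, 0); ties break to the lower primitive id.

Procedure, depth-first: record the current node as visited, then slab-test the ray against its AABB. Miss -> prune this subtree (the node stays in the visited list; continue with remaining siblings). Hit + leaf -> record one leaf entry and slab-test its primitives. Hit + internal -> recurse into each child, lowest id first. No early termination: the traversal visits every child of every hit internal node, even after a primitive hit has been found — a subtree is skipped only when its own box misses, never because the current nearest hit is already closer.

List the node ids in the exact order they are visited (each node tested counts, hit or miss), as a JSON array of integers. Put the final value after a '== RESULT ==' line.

Traverse from the root:
N0 x:[-25,17] y:[8,50] z:[14,80/3] -> hit [14,17], descend [12, 27]
  N12 x:[-9,17] y:[13,50] z:[14,74/3] -> hit [14,17], descend [1, 9]
    N1 x:[-9,4] y:[22,50] z:[55/3,74/3] -> miss, prune
    N9 x:[-2,17] y:[13,26] z:[14,21] -> hit [14,17], descend [7, 20]
      N7 x:[12,17] y:[13,26] z:[14,52/3] -> hit [14,17], descend [22, 24]
        N22 x:[15,17] y:[20,26] z:[17,52/3] -> miss, prune
        N24 x:[12,16] y:[13,16] z:[14,16] -> hit [14,16] leaf, test {P3@t=14}
      N20 x:[-2,5] y:[15,23] z:[17,21] -> miss, prune
  N27 x:[-25,-11] y:[8,47] z:[59/3,80/3] -> miss, prune

9 AABB tests over nodes [0, 12, 1, 9, 7, 22, 24, 20, 27]; 1 leaf entered; closest P3.

== RESULT ==
[0, 12, 1, 9, 7, 22, 24, 20, 27]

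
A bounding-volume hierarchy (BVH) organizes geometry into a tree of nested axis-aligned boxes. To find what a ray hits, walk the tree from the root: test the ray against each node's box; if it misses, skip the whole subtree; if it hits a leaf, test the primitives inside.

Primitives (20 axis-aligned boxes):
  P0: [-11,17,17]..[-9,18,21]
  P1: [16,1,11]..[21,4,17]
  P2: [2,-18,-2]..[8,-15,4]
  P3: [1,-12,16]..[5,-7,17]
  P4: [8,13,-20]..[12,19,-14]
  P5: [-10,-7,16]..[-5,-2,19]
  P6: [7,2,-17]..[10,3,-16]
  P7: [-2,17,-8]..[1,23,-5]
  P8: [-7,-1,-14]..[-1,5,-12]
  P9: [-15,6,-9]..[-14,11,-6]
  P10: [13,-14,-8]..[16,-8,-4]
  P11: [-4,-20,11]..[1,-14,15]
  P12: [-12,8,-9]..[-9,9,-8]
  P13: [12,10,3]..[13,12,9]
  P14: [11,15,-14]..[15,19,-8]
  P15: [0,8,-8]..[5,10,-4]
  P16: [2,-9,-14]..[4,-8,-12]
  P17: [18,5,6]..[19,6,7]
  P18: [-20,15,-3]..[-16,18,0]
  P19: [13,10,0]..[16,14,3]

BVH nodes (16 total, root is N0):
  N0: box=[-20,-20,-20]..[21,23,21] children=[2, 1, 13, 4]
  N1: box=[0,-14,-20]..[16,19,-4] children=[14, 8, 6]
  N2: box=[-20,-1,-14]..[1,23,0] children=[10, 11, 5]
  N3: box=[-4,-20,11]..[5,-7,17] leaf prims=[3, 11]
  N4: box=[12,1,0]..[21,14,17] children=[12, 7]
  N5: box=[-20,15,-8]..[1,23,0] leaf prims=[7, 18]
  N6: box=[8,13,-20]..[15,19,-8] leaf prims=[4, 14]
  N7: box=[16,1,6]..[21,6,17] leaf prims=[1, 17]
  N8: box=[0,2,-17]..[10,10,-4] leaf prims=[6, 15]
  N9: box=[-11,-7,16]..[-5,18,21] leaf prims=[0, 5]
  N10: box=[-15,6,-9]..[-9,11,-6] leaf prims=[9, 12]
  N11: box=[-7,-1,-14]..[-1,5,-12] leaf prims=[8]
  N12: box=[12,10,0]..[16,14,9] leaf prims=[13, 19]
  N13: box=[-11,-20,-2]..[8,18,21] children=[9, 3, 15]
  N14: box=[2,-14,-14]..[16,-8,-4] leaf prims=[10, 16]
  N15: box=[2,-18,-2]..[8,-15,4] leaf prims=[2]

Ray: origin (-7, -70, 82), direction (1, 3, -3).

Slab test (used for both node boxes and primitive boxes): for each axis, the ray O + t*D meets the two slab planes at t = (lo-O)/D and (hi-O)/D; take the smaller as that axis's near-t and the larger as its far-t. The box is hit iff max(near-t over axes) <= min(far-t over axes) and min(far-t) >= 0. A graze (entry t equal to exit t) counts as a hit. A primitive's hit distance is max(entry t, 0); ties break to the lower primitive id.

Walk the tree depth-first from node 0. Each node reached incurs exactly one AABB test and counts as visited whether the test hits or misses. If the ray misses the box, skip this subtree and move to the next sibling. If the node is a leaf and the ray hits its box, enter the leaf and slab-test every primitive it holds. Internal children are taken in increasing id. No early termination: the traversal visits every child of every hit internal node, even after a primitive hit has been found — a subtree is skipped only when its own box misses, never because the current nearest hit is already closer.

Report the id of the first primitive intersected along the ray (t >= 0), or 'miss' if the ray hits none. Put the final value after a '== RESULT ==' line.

Trace the traversal:
N0 x:[-13,28] y:[50/3,31] z:[61/3,34] -> hit [61/3,28], descend [1, 2, 4, 13]
  N1 x:[7,23] y:[56/3,89/3] z:[86/3,34] -> miss, prune
  N2 x:[-13,8] y:[23,31] z:[82/3,32] -> miss, prune
  N4 x:[19,28] y:[71/3,28] z:[65/3,82/3] -> hit [71/3,82/3], descend [7, 12]
    N7 x:[23,28] y:[71/3,76/3] z:[65/3,76/3] -> hit [71/3,76/3] leaf, test {P1@t=71/3, P17@t=25}
    N12 x:[19,23] y:[80/3,28] z:[73/3,82/3] -> miss, prune
  N13 x:[-4,15] y:[50/3,88/3] z:[61/3,28] -> miss, prune

Visited [0, 1, 2, 4, 7, 12, 13]. Tests: 7 box, 1 leaf. Nearest: P1.

== RESULT ==
1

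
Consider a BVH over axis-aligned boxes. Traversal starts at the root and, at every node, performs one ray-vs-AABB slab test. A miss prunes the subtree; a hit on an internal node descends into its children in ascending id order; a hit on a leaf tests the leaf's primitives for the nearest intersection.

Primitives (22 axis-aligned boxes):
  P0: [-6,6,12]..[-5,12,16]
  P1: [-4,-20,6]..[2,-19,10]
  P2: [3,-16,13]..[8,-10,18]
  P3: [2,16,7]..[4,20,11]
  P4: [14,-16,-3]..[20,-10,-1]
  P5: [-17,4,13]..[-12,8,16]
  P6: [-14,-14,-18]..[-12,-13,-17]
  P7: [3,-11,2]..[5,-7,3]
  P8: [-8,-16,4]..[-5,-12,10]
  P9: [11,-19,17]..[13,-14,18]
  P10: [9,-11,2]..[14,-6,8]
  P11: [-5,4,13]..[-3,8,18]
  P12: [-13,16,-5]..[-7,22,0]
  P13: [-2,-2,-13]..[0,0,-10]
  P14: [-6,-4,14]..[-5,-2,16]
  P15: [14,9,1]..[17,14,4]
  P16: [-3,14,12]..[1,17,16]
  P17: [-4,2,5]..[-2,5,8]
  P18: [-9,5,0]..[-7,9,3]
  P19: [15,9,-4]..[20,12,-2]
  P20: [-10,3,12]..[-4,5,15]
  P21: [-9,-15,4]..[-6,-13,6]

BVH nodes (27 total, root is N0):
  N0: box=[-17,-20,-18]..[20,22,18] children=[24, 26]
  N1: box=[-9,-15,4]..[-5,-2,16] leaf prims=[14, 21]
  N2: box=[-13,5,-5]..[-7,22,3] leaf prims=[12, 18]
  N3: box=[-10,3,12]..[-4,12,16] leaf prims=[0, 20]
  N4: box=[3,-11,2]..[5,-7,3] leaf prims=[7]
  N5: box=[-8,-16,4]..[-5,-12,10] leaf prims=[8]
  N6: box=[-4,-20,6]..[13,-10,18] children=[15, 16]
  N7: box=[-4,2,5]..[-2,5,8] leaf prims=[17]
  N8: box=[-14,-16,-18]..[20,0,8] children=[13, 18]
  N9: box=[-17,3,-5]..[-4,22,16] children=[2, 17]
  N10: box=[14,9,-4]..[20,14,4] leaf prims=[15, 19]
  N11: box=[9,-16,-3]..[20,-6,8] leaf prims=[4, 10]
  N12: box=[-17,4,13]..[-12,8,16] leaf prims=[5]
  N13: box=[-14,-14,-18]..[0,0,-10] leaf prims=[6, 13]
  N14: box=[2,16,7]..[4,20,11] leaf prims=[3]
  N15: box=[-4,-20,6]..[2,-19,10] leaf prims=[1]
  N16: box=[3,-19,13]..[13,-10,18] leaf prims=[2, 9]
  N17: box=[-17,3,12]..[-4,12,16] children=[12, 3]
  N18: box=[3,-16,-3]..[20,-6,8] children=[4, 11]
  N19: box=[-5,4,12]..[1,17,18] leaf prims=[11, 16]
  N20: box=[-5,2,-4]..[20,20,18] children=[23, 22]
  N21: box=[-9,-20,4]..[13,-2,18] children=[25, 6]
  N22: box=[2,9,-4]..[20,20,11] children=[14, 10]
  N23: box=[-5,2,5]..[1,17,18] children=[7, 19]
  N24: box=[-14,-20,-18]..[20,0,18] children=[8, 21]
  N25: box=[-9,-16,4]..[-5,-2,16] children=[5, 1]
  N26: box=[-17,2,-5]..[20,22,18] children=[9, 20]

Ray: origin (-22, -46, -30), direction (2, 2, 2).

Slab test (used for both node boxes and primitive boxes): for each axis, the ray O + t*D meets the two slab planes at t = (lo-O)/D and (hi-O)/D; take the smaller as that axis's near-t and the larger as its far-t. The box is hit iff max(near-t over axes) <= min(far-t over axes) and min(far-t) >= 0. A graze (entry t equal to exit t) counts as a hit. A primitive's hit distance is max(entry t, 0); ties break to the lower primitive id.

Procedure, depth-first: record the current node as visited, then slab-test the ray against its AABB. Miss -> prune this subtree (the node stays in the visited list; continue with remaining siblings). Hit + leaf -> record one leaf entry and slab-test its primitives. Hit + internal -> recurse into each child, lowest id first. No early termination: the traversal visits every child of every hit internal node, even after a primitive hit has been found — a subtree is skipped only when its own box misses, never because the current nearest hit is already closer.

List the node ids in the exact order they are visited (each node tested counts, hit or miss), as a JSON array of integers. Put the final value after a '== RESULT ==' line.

Trace the traversal:
N0 x:[5/2,21] y:[13,34] z:[6,24] -> hit [13,21], descend [24, 26]
  N24 x:[4,21] y:[13,23] z:[6,24] -> hit [13,21], descend [8, 21]
    N8 x:[4,21] y:[15,23] z:[6,19] -> hit [15,19], descend [13, 18]
      N13 x:[4,11] y:[16,23] z:[6,10] -> miss, prune
      N18 x:[25/2,21] y:[15,20] z:[27/2,19] -> hit [15,19], descend [4, 11]
        N4 x:[25/2,27/2] y:[35/2,39/2] z:[16,33/2] -> miss, prune
        N11 x:[31/2,21] y:[15,20] z:[27/2,19] -> hit [31/2,19] leaf, test {P4(miss), P10@t=35/2}
    N21 x:[13/2,35/2] y:[13,22] z:[17,24] -> hit [17,35/2], descend [6, 25]
      N6 x:[9,35/2] y:[13,18] z:[18,24] -> miss, prune
      N25 x:[13/2,17/2] y:[15,22] z:[17,23] -> miss, prune
  N26 x:[5/2,21] y:[24,34] z:[25/2,24] -> miss, prune

Visited [0, 24, 8, 13, 18, 4, 11, 21, 6, 25, 26]. Tests: 11 box, 1 leaf. Nearest: P10.

== RESULT ==
[0, 24, 8, 13, 18, 4, 11, 21, 6, 25, 26]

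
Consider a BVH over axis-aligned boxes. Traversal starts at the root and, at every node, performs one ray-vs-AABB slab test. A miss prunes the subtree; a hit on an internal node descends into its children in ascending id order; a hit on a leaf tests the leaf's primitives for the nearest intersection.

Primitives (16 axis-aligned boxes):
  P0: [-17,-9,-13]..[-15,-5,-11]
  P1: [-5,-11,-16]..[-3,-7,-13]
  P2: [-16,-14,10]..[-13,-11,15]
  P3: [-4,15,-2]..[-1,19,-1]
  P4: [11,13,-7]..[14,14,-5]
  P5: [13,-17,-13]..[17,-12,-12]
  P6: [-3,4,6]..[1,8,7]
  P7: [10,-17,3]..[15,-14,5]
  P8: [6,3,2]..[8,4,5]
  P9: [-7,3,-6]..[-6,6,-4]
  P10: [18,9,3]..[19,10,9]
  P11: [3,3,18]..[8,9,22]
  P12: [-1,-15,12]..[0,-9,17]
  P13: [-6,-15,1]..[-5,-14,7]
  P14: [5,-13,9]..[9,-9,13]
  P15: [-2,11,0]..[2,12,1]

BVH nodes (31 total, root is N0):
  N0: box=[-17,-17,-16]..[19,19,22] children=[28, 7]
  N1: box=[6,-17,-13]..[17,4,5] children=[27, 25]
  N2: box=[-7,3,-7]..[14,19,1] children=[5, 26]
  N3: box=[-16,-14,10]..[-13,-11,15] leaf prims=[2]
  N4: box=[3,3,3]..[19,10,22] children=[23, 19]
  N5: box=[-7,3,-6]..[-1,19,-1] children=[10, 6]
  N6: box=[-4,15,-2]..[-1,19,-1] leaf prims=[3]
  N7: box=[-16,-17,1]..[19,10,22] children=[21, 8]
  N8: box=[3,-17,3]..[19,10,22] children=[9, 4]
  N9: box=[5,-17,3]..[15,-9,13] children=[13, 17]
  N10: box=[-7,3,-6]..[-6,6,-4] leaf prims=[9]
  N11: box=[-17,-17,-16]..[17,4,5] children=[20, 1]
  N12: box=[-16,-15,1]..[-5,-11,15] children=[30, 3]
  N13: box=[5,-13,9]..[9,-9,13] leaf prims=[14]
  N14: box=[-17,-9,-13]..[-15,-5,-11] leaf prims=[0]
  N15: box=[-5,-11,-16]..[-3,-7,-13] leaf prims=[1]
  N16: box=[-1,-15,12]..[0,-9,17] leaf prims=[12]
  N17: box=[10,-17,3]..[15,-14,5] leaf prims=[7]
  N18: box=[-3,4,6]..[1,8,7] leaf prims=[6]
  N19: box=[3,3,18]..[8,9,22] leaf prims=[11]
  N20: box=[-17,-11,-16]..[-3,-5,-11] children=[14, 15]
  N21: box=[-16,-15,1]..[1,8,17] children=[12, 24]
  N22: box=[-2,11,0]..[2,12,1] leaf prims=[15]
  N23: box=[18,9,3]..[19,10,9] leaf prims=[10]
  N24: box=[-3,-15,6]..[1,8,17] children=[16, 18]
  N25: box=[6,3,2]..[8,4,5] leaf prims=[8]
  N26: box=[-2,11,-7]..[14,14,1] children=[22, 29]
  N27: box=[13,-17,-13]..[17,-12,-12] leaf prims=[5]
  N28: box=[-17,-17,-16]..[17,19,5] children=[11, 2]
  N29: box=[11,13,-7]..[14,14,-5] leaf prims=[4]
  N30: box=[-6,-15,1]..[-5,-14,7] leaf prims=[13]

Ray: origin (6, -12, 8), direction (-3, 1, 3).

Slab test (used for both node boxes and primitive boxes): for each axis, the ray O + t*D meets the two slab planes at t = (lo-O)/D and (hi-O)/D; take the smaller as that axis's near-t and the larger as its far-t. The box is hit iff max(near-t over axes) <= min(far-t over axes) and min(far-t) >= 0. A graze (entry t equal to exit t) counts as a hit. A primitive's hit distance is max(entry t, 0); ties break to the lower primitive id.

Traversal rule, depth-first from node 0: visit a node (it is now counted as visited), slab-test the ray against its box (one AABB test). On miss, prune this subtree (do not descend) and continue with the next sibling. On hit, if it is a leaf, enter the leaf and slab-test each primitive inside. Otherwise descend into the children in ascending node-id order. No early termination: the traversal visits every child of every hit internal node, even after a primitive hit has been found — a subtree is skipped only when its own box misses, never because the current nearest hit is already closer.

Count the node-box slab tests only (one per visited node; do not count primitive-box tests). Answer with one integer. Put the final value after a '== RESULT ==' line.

Walk:
N0 x:[-13/3,23/3] y:[-5,31] z:[-8,14/3] -> hit [-13/3,14/3], descend [7, 28]
  N7 x:[-13/3,22/3] y:[-5,22] z:[-7/3,14/3] -> hit [-7/3,14/3], descend [8, 21]
    N8 x:[-13/3,1] y:[-5,22] z:[-5/3,14/3] -> hit [-5/3,1], descend [4, 9]
      N4 x:[-13/3,1] y:[15,22] z:[-5/3,14/3] -> miss, prune
      N9 x:[-3,1/3] y:[-5,3] z:[-5/3,5/3] -> hit [-5/3,1/3], descend [13, 17]
        N13 x:[-1,1/3] y:[-1,3] z:[1/3,5/3] -> hit [1/3,1/3] leaf, test {P14@t=1/3}
        N17 x:[-3,-4/3] y:[-5,-2] z:[-5/3,-1] -> miss, prune
    N21 x:[5/3,22/3] y:[-3,20] z:[-7/3,3] -> hit [5/3,3], descend [12, 24]
      N12 x:[11/3,22/3] y:[-3,1] z:[-7/3,7/3] -> miss, prune
      N24 x:[5/3,3] y:[-3,20] z:[-2/3,3] -> hit [5/3,3], descend [16, 18]
        N16 x:[2,7/3] y:[-3,3] z:[4/3,3] -> hit [2,7/3] leaf, test {P12@t=2}
        N18 x:[5/3,3] y:[16,20] z:[-2/3,-1/3] -> miss, prune
  N28 x:[-11/3,23/3] y:[-5,31] z:[-8,-1] -> miss, prune

Visited [0, 7, 8, 4, 9, 13, 17, 21, 12, 24, 16, 18, 28]. Tests: 13 box, 2 leaf. Nearest: P14.

== RESULT ==
13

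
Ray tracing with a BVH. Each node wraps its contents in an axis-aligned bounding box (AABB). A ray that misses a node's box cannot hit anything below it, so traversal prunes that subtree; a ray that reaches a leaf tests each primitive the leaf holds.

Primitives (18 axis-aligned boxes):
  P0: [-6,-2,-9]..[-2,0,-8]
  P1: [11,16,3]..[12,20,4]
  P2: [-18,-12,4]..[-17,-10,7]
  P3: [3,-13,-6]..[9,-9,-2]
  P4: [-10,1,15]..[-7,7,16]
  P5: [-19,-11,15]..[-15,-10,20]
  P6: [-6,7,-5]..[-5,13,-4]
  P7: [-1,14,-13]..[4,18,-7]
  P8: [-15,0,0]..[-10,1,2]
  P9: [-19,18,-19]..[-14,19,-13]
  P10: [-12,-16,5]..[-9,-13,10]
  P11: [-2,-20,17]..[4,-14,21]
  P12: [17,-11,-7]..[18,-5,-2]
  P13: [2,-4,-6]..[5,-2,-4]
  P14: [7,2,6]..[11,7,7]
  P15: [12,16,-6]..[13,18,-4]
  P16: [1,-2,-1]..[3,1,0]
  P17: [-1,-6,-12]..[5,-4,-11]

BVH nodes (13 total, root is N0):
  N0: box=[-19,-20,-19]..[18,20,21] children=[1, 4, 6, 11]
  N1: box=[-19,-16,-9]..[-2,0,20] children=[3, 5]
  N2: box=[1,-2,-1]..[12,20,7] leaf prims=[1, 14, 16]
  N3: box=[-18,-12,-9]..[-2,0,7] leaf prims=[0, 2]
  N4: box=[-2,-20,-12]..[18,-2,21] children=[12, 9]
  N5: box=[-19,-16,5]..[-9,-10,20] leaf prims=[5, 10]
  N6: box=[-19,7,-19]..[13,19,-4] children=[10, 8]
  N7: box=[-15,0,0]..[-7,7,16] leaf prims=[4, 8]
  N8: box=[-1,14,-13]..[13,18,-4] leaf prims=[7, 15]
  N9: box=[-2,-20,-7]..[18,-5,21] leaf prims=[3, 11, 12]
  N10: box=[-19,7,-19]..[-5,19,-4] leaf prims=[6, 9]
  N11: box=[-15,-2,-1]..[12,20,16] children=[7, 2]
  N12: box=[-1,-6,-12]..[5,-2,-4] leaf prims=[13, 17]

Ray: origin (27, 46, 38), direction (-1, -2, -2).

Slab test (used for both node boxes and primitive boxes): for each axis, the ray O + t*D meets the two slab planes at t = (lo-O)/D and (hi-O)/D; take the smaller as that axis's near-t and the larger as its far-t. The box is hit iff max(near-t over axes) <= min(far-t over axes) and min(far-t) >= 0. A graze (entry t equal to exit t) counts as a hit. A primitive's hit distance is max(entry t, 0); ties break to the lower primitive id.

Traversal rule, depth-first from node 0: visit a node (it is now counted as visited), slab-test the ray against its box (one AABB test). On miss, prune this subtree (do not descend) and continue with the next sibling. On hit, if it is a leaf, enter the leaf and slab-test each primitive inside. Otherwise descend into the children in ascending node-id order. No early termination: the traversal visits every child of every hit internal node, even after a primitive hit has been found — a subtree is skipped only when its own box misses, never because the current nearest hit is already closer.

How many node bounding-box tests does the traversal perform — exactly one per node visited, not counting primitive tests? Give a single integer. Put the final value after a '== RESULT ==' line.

Traverse from the root:
N0 x:[9,46] y:[13,33] z:[17/2,57/2] -> hit [13,57/2], descend [1, 4, 6, 11]
  N1 x:[29,46] y:[23,31] z:[9,47/2] -> miss, prune
  N4 x:[9,29] y:[24,33] z:[17/2,25] -> hit [24,25], descend [9, 12]
    N9 x:[9,29] y:[51/2,33] z:[17/2,45/2] -> miss, prune
    N12 x:[22,28] y:[24,26] z:[21,25] -> hit [24,25] leaf, test {P13(miss), P17@t=25}
  N6 x:[14,46] y:[27/2,39/2] z:[21,57/2] -> miss, prune
  N11 x:[15,42] y:[13,24] z:[11,39/2] -> hit [15,39/2], descend [2, 7]
    N2 x:[15,26] y:[13,24] z:[31/2,39/2] -> hit [31/2,39/2] leaf, test {P1(miss), P14(miss), P16(miss)}
    N7 x:[34,42] y:[39/2,23] z:[11,19] -> miss, prune

Visited [0, 1, 4, 9, 12, 6, 11, 2, 7]. Tests: 9 box, 2 leaf. Nearest: P17.

== RESULT ==
9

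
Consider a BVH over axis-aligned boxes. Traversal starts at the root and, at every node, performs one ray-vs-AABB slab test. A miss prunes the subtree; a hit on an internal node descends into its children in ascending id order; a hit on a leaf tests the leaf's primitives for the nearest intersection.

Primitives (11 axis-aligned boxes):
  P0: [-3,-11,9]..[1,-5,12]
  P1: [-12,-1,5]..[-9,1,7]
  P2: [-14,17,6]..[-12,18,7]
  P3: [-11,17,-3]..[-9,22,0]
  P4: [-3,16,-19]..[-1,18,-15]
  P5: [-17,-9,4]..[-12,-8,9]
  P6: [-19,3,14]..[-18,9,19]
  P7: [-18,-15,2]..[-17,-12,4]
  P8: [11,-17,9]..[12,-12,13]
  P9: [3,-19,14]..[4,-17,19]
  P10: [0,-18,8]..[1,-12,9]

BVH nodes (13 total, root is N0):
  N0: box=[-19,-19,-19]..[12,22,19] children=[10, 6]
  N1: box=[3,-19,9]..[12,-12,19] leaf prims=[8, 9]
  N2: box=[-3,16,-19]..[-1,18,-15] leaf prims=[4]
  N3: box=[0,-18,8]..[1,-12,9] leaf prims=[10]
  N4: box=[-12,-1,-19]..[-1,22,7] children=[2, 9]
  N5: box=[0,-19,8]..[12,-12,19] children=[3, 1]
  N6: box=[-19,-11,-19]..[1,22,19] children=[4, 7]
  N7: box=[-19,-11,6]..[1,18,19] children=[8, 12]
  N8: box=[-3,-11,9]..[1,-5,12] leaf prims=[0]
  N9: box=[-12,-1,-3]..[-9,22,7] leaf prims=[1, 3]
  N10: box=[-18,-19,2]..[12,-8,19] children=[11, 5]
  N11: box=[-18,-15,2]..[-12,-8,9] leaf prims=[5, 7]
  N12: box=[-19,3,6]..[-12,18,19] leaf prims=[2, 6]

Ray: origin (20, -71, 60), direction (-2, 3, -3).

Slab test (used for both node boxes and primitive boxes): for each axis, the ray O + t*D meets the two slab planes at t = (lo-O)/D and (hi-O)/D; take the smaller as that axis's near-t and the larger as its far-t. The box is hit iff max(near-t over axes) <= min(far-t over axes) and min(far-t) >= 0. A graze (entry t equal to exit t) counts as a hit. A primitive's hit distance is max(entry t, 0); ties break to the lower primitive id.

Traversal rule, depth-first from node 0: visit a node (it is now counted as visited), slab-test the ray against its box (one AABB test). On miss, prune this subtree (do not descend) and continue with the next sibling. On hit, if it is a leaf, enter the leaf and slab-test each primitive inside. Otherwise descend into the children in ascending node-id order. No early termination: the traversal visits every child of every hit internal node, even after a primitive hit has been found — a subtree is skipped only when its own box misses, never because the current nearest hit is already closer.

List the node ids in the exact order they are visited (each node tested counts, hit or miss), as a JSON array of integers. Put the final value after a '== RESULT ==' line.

Walk:
N0 x:[4,39/2] y:[52/3,31] z:[41/3,79/3] -> hit [52/3,39/2], descend [6, 10]
  N6 x:[19/2,39/2] y:[20,31] z:[41/3,79/3] -> miss, prune
  N10 x:[4,19] y:[52/3,21] z:[41/3,58/3] -> hit [52/3,19], descend [5, 11]
    N5 x:[4,10] y:[52/3,59/3] z:[41/3,52/3] -> miss, prune
    N11 x:[16,19] y:[56/3,21] z:[17,58/3] -> hit [56/3,19] leaf, test {P5(miss), P7@t=56/3}

Visited [0, 6, 10, 5, 11]. Tests: 5 box, 1 leaf. Nearest: P7.

== RESULT ==
[0, 6, 10, 5, 11]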